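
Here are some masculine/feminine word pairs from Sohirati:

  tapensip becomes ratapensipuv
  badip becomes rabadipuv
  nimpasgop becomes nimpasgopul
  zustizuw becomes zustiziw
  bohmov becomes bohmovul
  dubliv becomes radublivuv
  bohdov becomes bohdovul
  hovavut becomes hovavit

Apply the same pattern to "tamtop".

tamtopul

"tamtop" has last vowel 'o'. The stems whose last vowel is 'o' (nimpasgop → nimpasgopul, bohdov → bohdovul, bohmov → bohmovul) add -ul.
So tamtop → tamtopul.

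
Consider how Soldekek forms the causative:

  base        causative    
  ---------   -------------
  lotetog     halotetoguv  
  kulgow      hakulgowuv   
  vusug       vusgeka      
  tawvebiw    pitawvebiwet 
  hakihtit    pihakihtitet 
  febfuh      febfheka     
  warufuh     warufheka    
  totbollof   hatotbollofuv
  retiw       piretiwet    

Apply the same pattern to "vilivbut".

"vilivbut" has last vowel 'u'. The stems whose last vowel is 'u' (warufuh → warufheka, febfuh → febfheka, vusug → vusgeka) delete the last vowel and add -eka.
The other patterns: stems whose last vowel is 'o' add ha- … -uv around the stem; stems whose last vowel is 'i' add pi- … -et around the stem.
So vilivbut → vilivbteka.

vilivbteka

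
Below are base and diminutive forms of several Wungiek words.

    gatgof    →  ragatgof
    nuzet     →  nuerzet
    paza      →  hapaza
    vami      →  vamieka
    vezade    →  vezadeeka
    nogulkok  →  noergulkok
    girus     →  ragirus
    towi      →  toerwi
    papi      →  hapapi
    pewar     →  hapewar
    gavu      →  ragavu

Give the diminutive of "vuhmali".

vuhmalieka

"vuhmali" begins with v-. The stems beginning with v- (vami → vamieka, vezade → vezadeeka) add -eka.
The other patterns: stems beginning with g- add the prefix ra-; stems beginning with p- add the prefix ha-; stems beginning with n- or t- insert -er- after the first vowel.
So vuhmali → vuhmalieka.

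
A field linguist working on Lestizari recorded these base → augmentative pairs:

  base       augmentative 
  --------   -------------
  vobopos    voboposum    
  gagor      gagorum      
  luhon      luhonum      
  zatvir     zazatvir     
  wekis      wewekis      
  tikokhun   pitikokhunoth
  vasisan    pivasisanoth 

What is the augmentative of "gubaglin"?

gugubaglin

gagor and zatvir both end in -r yet inflect differently (gagorum, zazatvir), so the final letter is not what conditions the rule; the last vowel is.
"gubaglin" has last vowel 'i'. The stems whose last vowel is 'i' (zatvir → zazatvir, wekis → wewekis) repeat the first consonant+vowel as a prefix.
The other patterns: stems whose last vowel is 'o' add -um; stems whose last vowel is 'a' or 'u' add pi- … -oth around the stem.
So gubaglin → gugubaglin.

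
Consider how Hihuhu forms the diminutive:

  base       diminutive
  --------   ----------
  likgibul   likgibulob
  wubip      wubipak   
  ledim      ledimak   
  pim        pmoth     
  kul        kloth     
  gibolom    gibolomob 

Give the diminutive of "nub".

"nub" has 1 vowel. The stems with 1 vowel (pim → pmoth, kul → kloth) delete the last vowel and add -oth.
So nub → nboth.

nboth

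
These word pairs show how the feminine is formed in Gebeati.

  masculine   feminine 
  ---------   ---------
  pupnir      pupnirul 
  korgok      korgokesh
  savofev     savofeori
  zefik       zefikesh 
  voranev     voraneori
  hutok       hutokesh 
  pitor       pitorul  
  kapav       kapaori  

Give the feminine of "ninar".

ninarul

pitor and hutok both have last vowel 'o' yet inflect differently (pitorul, hutokesh), so the last vowel is not what conditions the rule; the final letter is.
"ninar" ends in -r. The stems ending in -r (pupnir → pupnirul, pitor → pitorul) add -ul.
The other patterns: stems ending in -v drop the final letter and add -ori; stems ending in -k add -esh.
So ninar → ninarul.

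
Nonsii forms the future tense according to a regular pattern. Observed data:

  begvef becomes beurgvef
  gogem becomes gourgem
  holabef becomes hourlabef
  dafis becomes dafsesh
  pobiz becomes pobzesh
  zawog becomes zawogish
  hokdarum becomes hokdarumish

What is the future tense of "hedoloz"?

"hedoloz" has last vowel 'o'. The one such stem in the data (zawog → zawogish) adds -ish, so the same rule applies.
So hedoloz → hedolozish.

hedolozish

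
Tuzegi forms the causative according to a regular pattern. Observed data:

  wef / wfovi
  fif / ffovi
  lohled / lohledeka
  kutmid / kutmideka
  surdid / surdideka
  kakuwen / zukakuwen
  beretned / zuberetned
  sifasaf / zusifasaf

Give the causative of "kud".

kdovi

"kud" has 1 vowel. The stems with 1 vowel (wef → wfovi, fif → ffovi) delete the last vowel and add -ovi.
So kud → kdovi.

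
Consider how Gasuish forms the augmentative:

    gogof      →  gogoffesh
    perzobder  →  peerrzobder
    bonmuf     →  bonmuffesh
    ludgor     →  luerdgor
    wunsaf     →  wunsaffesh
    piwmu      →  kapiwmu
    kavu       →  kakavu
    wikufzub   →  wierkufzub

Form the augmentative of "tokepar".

toerkepar

kavu and bonmuf both have last vowel 'u' yet inflect differently (kakavu, bonmuffesh), so the last vowel is not what conditions the rule; the final letter is.
"tokepar" ends in -r. The stems ending in -r (perzobder → peerrzobder, ludgor → luerdgor) insert -er- after the first vowel.
The other patterns: stems ending in -u add the prefix ka-; stems ending in -f double the final consonant and add -esh.
So tokepar → toerkepar.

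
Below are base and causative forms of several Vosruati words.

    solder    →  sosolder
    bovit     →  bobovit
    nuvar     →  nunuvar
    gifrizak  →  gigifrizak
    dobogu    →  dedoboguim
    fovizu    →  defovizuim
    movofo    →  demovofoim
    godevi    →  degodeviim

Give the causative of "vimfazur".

godevi and bovit both have last vowel 'i' yet inflect differently (degodeviim, bobovit), so the last vowel is not what conditions the rule; whether the stem ends in a vowel or a consonant is.
"vimfazur" ends in a consonant. The stems ending in a consonant (solder → sosolder, bovit → bobovit, gifrizak → gigifrizak) repeat the first consonant+vowel as a prefix.
The other pattern: stems ending in a vowel add de- … -im around the stem.
So vimfazur → vivimfazur.

vivimfazur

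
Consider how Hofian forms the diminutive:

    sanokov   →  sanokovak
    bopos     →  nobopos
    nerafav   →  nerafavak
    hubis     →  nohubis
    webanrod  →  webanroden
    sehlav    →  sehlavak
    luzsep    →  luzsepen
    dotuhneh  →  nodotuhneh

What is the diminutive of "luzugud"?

webanrod and sanokov both have last vowel 'o' yet inflect differently (webanroden, sanokovak), so the last vowel is not what conditions the rule; the final letter is.
"luzugud" ends in -d. The one such stem in the data (webanrod → webanroden) adds -en, so the same rule applies.
So luzugud → luzuguden.

luzuguden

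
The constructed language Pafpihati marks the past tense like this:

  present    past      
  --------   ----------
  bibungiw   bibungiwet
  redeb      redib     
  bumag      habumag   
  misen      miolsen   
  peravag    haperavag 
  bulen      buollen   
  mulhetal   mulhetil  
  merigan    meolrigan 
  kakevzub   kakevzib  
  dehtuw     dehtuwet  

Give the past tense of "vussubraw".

vussubrawet

peravag and merigan both have last vowel 'a' yet inflect differently (haperavag, meolrigan), so the last vowel is not what conditions the rule; the final letter is.
"vussubraw" ends in -w. The stems ending in -w (dehtuw → dehtuwet, bibungiw → bibungiwet) add -et.
The other patterns: stems ending in -g add the prefix ha-; stems ending in -n insert -ol- after the first vowel; stems ending in -b or -l change the last vowel to 'i'.
So vussubraw → vussubrawet.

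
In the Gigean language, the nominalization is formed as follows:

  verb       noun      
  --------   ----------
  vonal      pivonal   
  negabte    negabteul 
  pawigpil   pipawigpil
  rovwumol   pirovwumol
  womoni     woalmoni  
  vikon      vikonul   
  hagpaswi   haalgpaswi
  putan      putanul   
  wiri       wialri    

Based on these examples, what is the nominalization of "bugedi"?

womoni and pawigpil both have last vowel 'i' yet inflect differently (woalmoni, pipawigpil), so the last vowel is not what conditions the rule; the final letter is.
"bugedi" ends in -i. The stems ending in -i (womoni → woalmoni, hagpaswi → haalgpaswi, wiri → wialri) insert -al- after the first vowel.
So bugedi → bualgedi.

bualgedi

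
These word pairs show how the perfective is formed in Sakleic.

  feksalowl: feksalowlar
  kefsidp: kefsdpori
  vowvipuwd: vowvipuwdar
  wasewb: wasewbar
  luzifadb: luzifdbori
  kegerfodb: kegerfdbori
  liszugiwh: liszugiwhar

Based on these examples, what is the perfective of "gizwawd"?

gizwawdar

wasewb and luzifadb both end in -b yet inflect differently (wasewbar, luzifdbori), so the final letter is not what conditions the rule; the second-to-last letter is.
"gizwawd" has second-to-last letter 'w'. The stems whose second-to-last letter is 'w' (liszugiwh → liszugiwhar, feksalowl → feksalowlar, vowvipuwd → vowvipuwdar) add -ar.
So gizwawd → gizwawdar.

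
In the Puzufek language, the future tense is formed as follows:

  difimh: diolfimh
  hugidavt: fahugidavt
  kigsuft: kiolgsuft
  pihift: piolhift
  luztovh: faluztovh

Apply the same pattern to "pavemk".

difimh and luztovh both end in -h yet inflect differently (diolfimh, faluztovh), so the final letter is not what conditions the rule; the second-to-last letter is.
"pavemk" has second-to-last letter 'm'. The one such stem in the data (difimh → diolfimh) inserts -ol- after the first vowel (as do kigsuft, pihift), so the same rule applies.
The other pattern: stems whose second-to-last letter is 'v' add the prefix fa-.
So pavemk → paolvemk.

paolvemk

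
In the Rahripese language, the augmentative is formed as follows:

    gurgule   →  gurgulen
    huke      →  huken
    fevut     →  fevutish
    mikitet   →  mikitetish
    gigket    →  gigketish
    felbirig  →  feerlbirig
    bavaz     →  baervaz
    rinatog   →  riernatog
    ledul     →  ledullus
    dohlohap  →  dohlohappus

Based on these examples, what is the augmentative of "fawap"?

gurgule and mikitet both have last vowel 'e' yet inflect differently (gurgulen, mikitetish), so the last vowel is not what conditions the rule; the final letter is.
"fawap" ends in -p. The one such stem in the data (dohlohap → dohlohappus) doubles the final consonant and adds -us (as does ledul), so the same rule applies.
The other patterns: stems ending in -e drop the final letter and add -en; stems ending in -t add -ish; stems ending in -g or -z insert -er- after the first vowel.
So fawap → fawappus.

fawappus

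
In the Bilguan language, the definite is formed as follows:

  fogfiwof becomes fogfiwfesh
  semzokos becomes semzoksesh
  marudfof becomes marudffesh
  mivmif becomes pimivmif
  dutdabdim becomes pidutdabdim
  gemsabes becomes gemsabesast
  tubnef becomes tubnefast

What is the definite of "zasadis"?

fogfiwof and mivmif both end in -f yet inflect differently (fogfiwfesh, pimivmif), so the final letter is not what conditions the rule; the last vowel is.
"zasadis" has last vowel 'i'. The stems whose last vowel is 'i' (mivmif → pimivmif, dutdabdim → pidutdabdim) add the prefix pi-.
So zasadis → pizasadis.

pizasadis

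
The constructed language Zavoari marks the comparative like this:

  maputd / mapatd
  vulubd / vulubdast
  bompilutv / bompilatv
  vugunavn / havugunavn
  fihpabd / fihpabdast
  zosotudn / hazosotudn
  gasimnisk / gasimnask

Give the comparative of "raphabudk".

fihpabd and maputd both end in -d yet inflect differently (fihpabdast, mapatd), so the final letter is not what conditions the rule; the second-to-last letter is.
"raphabudk" has second-to-last letter 'd'. The one such stem in the data (zosotudn → hazosotudn) adds the prefix ha-, so the same rule applies.
The other patterns: stems whose second-to-last letter is 'b' add -ast; stems whose second-to-last letter is 's' or 't' change the last vowel to 'a'.
So raphabudk → haraphabudk.

haraphabudk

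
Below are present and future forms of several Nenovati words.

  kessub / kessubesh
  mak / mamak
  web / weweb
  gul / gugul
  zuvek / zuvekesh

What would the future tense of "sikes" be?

kessub and web both end in -b yet inflect differently (kessubesh, weweb), so the final letter is not what conditions the rule; the number of vowels is.
"sikes" has 2 vowels. The stems with 2 vowels (kessub → kessubesh, zuvek → zuvekesh) add -esh.
So sikes → sikesesh.

sikesesh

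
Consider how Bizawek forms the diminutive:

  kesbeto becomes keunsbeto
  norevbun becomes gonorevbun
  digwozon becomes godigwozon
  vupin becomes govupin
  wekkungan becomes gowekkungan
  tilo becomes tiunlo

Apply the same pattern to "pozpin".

digwozon and tilo both have last vowel 'o' yet inflect differently (godigwozon, tiunlo), so the last vowel is not what conditions the rule; the final letter is.
"pozpin" ends in -n. The stems ending in -n (digwozon → godigwozon, wekkungan → gowekkungan, norevbun → gonorevbun) add the prefix go-.
So pozpin → gopozpin.

gopozpin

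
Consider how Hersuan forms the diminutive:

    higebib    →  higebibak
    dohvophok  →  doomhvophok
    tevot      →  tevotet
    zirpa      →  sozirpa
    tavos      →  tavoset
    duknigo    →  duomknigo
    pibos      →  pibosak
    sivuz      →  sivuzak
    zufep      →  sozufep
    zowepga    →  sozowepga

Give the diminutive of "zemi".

tavos and pibos both end in -s yet inflect differently (tavoset, pibosak), so the final letter is not what conditions the rule; the first letter is.
"zemi" begins with z-. The stems beginning with z- (zufep → sozufep, zirpa → sozirpa, zowepga → sozowepga) add the prefix so-.
So zemi → sozemi.

sozemi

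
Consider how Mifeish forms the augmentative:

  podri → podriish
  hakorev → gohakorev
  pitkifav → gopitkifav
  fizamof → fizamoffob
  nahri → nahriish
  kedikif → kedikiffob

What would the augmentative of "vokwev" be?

kedikif and podri both have last vowel 'i' yet inflect differently (kedikiffob, podriish), so the last vowel is not what conditions the rule; the final letter is.
"vokwev" ends in -v. The stems ending in -v (pitkifav → gopitkifav, hakorev → gohakorev) add the prefix go-.
So vokwev → govokwev.

govokwev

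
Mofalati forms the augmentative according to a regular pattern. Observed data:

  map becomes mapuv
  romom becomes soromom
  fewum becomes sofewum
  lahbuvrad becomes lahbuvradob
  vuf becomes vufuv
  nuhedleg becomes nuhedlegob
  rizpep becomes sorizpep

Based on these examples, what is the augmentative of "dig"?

map and rizpep both end in -p yet inflect differently (mapuv, sorizpep), so the final letter is not what conditions the rule; the number of vowels is.
"dig" has 1 vowel. The stems with 1 vowel (vuf → vufuv, map → mapuv) add -uv.
The other patterns: stems with 2 vowels add the prefix so-; stems with 3 vowels add -ob.
So dig → diguv.

diguv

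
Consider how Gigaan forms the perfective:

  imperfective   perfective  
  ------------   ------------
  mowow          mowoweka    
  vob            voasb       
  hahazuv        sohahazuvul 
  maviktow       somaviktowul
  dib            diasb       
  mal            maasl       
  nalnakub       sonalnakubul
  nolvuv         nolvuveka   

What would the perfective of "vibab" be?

mowow and maviktow both end in -w yet inflect differently (mowoweka, somaviktowul), so the final letter is not what conditions the rule; the number of vowels is.
"vibab" has 2 vowels. The stems with 2 vowels (nolvuv → nolvuveka, mowow → mowoweka) add -eka.
The other patterns: stems with 1 vowel insert -as- after the first vowel; stems with 3 vowels add so- … -ul around the stem.
So vibab → vibabeka.

vibabeka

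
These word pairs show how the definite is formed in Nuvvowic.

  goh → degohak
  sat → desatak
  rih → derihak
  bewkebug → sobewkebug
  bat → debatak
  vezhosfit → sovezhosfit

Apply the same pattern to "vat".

devatak

bat and vezhosfit both end in -t yet inflect differently (debatak, sovezhosfit), so the final letter is not what conditions the rule; the number of vowels is.
"vat" has 1 vowel. The stems with 1 vowel (bat → debatak, sat → desatak, rih → derihak) add de- … -ak around the stem.
The other pattern: stems with 3 vowels add the prefix so-.
So vat → devatak.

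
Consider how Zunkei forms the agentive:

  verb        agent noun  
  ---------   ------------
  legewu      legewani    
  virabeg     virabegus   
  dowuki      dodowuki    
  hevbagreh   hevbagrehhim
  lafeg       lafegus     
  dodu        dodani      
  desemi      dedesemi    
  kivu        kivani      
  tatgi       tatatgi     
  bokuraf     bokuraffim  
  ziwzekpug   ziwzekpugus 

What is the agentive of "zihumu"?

"zihumu" ends in -u. The stems ending in -u (kivu → kivani, legewu → legewani, dodu → dodani) drop the final letter and add -ani.
So zihumu → zihumani.

zihumani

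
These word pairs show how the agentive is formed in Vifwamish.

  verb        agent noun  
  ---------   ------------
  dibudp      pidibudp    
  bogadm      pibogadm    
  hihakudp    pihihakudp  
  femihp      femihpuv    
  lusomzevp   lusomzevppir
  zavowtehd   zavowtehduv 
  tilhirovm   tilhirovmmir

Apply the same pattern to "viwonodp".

lusomzevp and hihakudp both end in -p yet inflect differently (lusomzevppir, pihihakudp), so the final letter is not what conditions the rule; the second-to-last letter is.
"viwonodp" has second-to-last letter 'd'. The stems whose second-to-last letter is 'd' (hihakudp → pihihakudp, bogadm → pibogadm, dibudp → pidibudp) add the prefix pi-.
So viwonodp → piviwonodp.

piviwonodp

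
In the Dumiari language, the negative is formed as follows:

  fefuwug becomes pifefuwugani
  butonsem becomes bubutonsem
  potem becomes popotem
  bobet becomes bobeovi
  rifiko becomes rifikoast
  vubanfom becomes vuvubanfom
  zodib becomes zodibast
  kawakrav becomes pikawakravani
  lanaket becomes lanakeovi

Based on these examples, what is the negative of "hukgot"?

hukgoovi

"hukgot" ends in -t. The stems ending in -t (bobet → bobeovi, lanaket → lanakeovi) drop the final letter and add -ovi.
So hukgot → hukgoovi.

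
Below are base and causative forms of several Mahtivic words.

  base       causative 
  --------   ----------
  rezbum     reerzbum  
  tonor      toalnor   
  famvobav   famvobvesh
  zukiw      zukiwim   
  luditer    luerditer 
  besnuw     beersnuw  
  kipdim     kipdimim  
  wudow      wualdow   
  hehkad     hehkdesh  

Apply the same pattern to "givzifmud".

luditer and tonor both end in -r yet inflect differently (luerditer, toalnor), so the final letter is not what conditions the rule; the last vowel is.
"givzifmud" has last vowel 'u'. The stems whose last vowel is 'u' (besnuw → beersnuw, rezbum → reerzbum) insert -er- after the first vowel.
The other patterns: stems whose last vowel is 'o' insert -al- after the first vowel; stems whose last vowel is 'i' add -im; stems whose last vowel is 'a' delete the last vowel and add -esh.
So givzifmud → giervzifmud.

giervzifmud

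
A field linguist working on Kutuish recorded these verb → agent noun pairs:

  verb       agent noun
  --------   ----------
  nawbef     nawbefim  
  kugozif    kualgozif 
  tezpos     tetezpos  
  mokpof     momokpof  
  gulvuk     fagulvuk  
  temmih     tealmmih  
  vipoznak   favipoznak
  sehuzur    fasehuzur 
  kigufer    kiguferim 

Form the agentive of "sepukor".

sesepukor

nawbef and mokpof both end in -f yet inflect differently (nawbefim, momokpof), so the final letter is not what conditions the rule; the last vowel is.
"sepukor" has last vowel 'o'. The stems whose last vowel is 'o' (tezpos → tetezpos, mokpof → momokpof) repeat the first consonant+vowel as a prefix.
So sepukor → sesepukor.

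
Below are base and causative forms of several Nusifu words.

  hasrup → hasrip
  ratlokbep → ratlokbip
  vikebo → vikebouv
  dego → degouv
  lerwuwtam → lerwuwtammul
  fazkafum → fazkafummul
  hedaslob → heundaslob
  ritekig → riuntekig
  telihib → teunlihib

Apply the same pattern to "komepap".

komepip

"komepap" ends in -p. The stems ending in -p (hasrup → hasrip, ratlokbep → ratlokbip) change the last vowel to 'i'.
The other patterns: stems ending in -o add -uv; stems ending in -m double the final consonant and add -ul; stems ending in -b or -g insert -un- after the first vowel.
So komepap → komepip.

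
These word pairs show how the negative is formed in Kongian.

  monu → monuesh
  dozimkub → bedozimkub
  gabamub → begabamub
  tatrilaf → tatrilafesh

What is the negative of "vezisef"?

gabamub and monu both have last vowel 'u' yet inflect differently (begabamub, monuesh), so the last vowel is not what conditions the rule; the final letter is.
"vezisef" ends in -f. The one such stem in the data (tatrilaf → tatrilafesh) adds -esh, so the same rule applies.
The other pattern: stems ending in -b add the prefix be-.
So vezisef → vezisefesh.

vezisefesh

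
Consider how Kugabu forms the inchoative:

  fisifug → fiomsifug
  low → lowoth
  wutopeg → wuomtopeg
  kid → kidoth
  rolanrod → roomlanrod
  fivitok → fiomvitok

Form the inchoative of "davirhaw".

"davirhaw" has 3 vowels. The stems with 3 vowels (rolanrod → roomlanrod, fisifug → fiomsifug, fivitok → fiomvitok) insert -om- after the first vowel.
The other pattern: stems with 1 vowel add -oth.
So davirhaw → daomvirhaw.

daomvirhaw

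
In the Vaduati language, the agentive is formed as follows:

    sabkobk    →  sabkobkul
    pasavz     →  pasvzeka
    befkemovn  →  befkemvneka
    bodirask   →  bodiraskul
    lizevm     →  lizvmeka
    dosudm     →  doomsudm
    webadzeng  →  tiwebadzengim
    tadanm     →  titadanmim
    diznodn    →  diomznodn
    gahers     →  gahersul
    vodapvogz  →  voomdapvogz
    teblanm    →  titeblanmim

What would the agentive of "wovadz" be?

woomvadz

lizevm and tadanm both end in -m yet inflect differently (lizvmeka, titadanmim), so the final letter is not what conditions the rule; the second-to-last letter is.
"wovadz" has second-to-last letter 'd'. The stems whose second-to-last letter is 'd' (dosudm → doomsudm, diznodn → diomznodn) insert -om- after the first vowel.
So wovadz → woomvadz.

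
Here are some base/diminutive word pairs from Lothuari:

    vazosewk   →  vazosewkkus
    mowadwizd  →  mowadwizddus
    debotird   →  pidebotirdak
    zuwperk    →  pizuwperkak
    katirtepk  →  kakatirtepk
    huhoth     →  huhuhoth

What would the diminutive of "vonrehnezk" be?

mowadwizd and debotird both end in -d yet inflect differently (mowadwizddus, pidebotirdak), so the final letter is not what conditions the rule; the second-to-last letter is.
"vonrehnezk" has second-to-last letter 'z'. The one such stem in the data (mowadwizd → mowadwizddus) doubles the final consonant and adds -us (as does vazosewk), so the same rule applies.
The other patterns: stems whose second-to-last letter is 'r' add pi- … -ak around the stem; stems whose second-to-last letter is 'p' or 't' repeat the first consonant+vowel as a prefix.
So vonrehnezk → vonrehnezkkus.

vonrehnezkkus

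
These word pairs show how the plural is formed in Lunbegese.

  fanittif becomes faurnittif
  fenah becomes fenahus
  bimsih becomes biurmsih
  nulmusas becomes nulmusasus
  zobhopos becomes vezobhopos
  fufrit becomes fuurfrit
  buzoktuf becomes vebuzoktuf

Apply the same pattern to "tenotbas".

tenotbasus

bimsih and fenah both end in -h yet inflect differently (biurmsih, fenahus), so the final letter is not what conditions the rule; the last vowel is.
"tenotbas" has last vowel 'a'. The stems whose last vowel is 'a' (nulmusas → nulmusasus, fenah → fenahus) add -us.
So tenotbas → tenotbasus.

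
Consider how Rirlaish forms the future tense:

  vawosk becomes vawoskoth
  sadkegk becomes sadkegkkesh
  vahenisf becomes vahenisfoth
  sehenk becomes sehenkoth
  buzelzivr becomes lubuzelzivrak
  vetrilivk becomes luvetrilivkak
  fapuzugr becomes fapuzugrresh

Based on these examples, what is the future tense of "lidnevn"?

lulidnevnak

"lidnevn" has second-to-last letter 'v'. The stems whose second-to-last letter is 'v' (vetrilivk → luvetrilivkak, buzelzivr → lubuzelzivrak) add lu- … -ak around the stem.
The other patterns: stems whose second-to-last letter is 'g' double the final consonant and add -esh; stems whose second-to-last letter is 'n' or 's' add -oth.
So lidnevn → lulidnevnak.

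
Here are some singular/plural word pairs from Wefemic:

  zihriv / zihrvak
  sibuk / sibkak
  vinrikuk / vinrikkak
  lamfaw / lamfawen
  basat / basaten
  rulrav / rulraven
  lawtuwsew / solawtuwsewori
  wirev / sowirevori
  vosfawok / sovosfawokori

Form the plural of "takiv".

"takiv" has last vowel 'i'. The one such stem in the data (zihriv → zihrvak) deletes the last vowel and adds -ak (as do sibuk, vinrikuk), so the same rule applies.
So takiv → takvak.

takvak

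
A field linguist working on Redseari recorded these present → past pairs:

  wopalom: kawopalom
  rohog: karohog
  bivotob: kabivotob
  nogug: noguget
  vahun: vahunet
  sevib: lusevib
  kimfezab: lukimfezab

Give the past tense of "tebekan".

rohog and nogug both end in -g yet inflect differently (karohog, noguget), so the final letter is not what conditions the rule; the last vowel is.
"tebekan" has last vowel 'a'. The one such stem in the data (kimfezab → lukimfezab) adds the prefix lu-, so the same rule applies.
The other patterns: stems whose last vowel is 'o' add the prefix ka-; stems whose last vowel is 'u' add -et.
So tebekan → lutebekan.

lutebekan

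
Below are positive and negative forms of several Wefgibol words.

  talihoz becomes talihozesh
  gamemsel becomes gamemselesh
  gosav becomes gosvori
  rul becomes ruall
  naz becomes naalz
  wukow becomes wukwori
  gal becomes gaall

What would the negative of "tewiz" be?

naz and talihoz both end in -z yet inflect differently (naalz, talihozesh), so the final letter is not what conditions the rule; the number of vowels is.
"tewiz" has 2 vowels. The stems with 2 vowels (gosav → gosvori, wukow → wukwori) delete the last vowel and add -ori.
The other patterns: stems with 1 vowel insert -al- after the first vowel; stems with 3 vowels add -esh.
So tewiz → tewzori.

tewzori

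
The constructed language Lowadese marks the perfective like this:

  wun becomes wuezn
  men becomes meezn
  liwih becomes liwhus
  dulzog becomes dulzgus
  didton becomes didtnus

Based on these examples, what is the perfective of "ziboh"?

"ziboh" has 2 vowels. The stems with 2 vowels (dulzog → dulzgus, liwih → liwhus, didton → didtnus) delete the last vowel and add -us.
The other pattern: stems with 1 vowel insert -ez- after the first vowel.
So ziboh → zibhus.

zibhus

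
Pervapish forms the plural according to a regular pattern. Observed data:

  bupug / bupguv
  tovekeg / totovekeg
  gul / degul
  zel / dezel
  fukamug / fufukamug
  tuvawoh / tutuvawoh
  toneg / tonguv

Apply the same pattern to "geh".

degeh

bupug and tovekeg both end in -g yet inflect differently (bupguv, totovekeg), so the final letter is not what conditions the rule; the number of vowels is.
"geh" has 1 vowel. The stems with 1 vowel (zel → dezel, gul → degul) add the prefix de-.
The other patterns: stems with 2 vowels delete the last vowel and add -uv; stems with 3 vowels repeat the first consonant+vowel as a prefix.
So geh → degeh.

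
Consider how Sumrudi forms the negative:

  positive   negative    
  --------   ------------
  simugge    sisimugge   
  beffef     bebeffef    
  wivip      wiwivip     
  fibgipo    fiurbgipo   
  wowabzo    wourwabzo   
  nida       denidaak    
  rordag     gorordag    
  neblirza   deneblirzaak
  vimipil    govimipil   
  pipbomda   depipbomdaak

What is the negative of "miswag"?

gomiswag

rordag and neblirza both have last vowel 'a' yet inflect differently (gorordag, deneblirzaak), so the last vowel is not what conditions the rule; the final letter is.
"miswag" ends in -g. The one such stem in the data (rordag → gorordag) adds the prefix go-, so the same rule applies.
So miswag → gomiswag.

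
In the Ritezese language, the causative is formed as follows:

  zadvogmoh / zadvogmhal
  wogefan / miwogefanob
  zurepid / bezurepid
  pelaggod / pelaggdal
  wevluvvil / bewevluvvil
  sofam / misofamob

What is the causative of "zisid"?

"zisid" has last vowel 'i'. The stems whose last vowel is 'i' (wevluvvil → bewevluvvil, zurepid → bezurepid) add the prefix be-.
The other patterns: stems whose last vowel is 'o' delete the last vowel and add -al; stems whose last vowel is 'a' add mi- … -ob around the stem.
So zisid → bezisid.

bezisid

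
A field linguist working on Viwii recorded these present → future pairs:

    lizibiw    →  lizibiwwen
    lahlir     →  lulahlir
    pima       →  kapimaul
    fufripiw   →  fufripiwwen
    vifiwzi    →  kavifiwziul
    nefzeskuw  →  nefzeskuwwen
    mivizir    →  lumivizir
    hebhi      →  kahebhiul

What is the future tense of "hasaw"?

hasawwen

mivizir and lizibiw both have last vowel 'i' yet inflect differently (lumivizir, lizibiwwen), so the last vowel is not what conditions the rule; the final letter is.
"hasaw" ends in -w. The stems ending in -w (lizibiw → lizibiwwen, fufripiw → fufripiwwen, nefzeskuw → nefzeskuwwen) double the final consonant and add -en.
The other patterns: stems ending in -r add the prefix lu-; stems ending in -a or -i add ka- … -ul around the stem.
So hasaw → hasawwen.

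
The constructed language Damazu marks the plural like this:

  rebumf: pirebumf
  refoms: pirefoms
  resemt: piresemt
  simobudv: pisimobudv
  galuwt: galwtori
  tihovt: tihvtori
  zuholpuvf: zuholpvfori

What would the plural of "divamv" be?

pidivamv

resemt and galuwt both end in -t yet inflect differently (piresemt, galwtori), so the final letter is not what conditions the rule; the second-to-last letter is.
"divamv" has second-to-last letter 'm'. The stems whose second-to-last letter is 'm' (rebumf → pirebumf, refoms → pirefoms, resemt → piresemt) add the prefix pi-.
The other pattern: stems whose second-to-last letter is 'v' or 'w' delete the last vowel and add -ori.
So divamv → pidivamv.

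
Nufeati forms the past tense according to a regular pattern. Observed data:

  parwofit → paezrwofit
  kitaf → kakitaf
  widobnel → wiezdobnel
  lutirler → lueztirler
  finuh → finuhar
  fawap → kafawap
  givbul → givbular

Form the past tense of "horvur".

horvurar

givbul and widobnel both end in -l yet inflect differently (givbular, wiezdobnel), so the final letter is not what conditions the rule; the last vowel is.
"horvur" has last vowel 'u'. The stems whose last vowel is 'u' (givbul → givbular, finuh → finuhar) add -ar.
So horvur → horvurar.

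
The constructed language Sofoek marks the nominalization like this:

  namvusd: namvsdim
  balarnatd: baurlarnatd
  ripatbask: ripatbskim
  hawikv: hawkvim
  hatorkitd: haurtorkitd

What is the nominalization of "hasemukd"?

hatorkitd and namvusd both end in -d yet inflect differently (haurtorkitd, namvsdim), so the final letter is not what conditions the rule; the second-to-last letter is.
"hasemukd" has second-to-last letter 'k'. The one such stem in the data (hawikv → hawkvim) deletes the last vowel and adds -im (as do namvusd, ripatbask), so the same rule applies.
The other pattern: stems whose second-to-last letter is 't' insert -ur- after the first vowel.
So hasemukd → hasemkdim.

hasemkdim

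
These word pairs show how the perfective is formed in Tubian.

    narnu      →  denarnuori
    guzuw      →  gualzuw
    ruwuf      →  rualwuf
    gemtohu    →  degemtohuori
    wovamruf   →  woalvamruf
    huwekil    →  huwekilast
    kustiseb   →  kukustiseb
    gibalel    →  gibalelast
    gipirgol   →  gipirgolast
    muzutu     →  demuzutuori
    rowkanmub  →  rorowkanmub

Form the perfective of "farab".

fafarab

muzutu and rowkanmub both have last vowel 'u' yet inflect differently (demuzutuori, rorowkanmub), so the last vowel is not what conditions the rule; the final letter is.
"farab" ends in -b. The stems ending in -b (rowkanmub → rorowkanmub, kustiseb → kukustiseb) repeat the first consonant+vowel as a prefix.
The other patterns: stems ending in -u add de- … -ori around the stem; stems ending in -l add -ast; stems ending in -f or -w insert -al- after the first vowel.
So farab → fafarab.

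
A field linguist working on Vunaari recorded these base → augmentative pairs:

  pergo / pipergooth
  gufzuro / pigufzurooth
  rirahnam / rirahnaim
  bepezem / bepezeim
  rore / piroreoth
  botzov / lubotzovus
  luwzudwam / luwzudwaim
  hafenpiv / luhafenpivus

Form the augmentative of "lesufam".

lesufaim

botzov and gufzuro both have last vowel 'o' yet inflect differently (lubotzovus, pigufzurooth), so the last vowel is not what conditions the rule; the final letter is.
"lesufam" ends in -m. The stems ending in -m (luwzudwam → luwzudwaim, bepezem → bepezeim, rirahnam → rirahnaim) drop the final letter and add -im.
So lesufam → lesufaim.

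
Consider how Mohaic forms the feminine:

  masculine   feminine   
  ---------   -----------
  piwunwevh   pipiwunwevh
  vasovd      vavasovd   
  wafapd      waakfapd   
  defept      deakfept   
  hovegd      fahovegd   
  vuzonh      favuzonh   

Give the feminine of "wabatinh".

vasovd and wafapd both end in -d yet inflect differently (vavasovd, waakfapd), so the final letter is not what conditions the rule; the second-to-last letter is.
"wabatinh" has second-to-last letter 'n'. The one such stem in the data (vuzonh → favuzonh) adds the prefix fa-, so the same rule applies.
The other patterns: stems whose second-to-last letter is 'v' repeat the first consonant+vowel as a prefix; stems whose second-to-last letter is 'p' insert -ak- after the first vowel.
So wabatinh → fawabatinh.

fawabatinh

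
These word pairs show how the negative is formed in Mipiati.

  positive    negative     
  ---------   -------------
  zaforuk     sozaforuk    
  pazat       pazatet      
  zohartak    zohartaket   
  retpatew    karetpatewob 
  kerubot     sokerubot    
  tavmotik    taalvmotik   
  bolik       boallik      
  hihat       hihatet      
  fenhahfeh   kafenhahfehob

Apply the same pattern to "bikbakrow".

bolik and zohartak both end in -k yet inflect differently (boallik, zohartaket), so the final letter is not what conditions the rule; the last vowel is.
"bikbakrow" has last vowel 'o'. The one such stem in the data (kerubot → sokerubot) adds the prefix so-, so the same rule applies.
So bikbakrow → sobikbakrow.

sobikbakrow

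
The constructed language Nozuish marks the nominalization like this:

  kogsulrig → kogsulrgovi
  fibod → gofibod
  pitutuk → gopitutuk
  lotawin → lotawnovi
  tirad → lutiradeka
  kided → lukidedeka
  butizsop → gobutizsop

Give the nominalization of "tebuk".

tirad and fibod both end in -d yet inflect differently (lutiradeka, gofibod), so the final letter is not what conditions the rule; the last vowel is.
"tebuk" has last vowel 'u'. The one such stem in the data (pitutuk → gopitutuk) adds the prefix go-, so the same rule applies.
The other patterns: stems whose last vowel is 'i' delete the last vowel and add -ovi; stems whose last vowel is 'a' or 'e' add lu- … -eka around the stem.
So tebuk → gotebuk.

gotebuk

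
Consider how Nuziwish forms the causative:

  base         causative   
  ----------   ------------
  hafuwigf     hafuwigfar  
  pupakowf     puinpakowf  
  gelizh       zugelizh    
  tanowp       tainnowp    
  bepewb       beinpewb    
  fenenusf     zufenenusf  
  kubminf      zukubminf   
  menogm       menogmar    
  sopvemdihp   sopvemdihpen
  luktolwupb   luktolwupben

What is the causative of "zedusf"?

sopvemdihp and tanowp both end in -p yet inflect differently (sopvemdihpen, tainnowp), so the final letter is not what conditions the rule; the second-to-last letter is.
"zedusf" has second-to-last letter 's'. The one such stem in the data (fenenusf → zufenenusf) adds the prefix zu-, so the same rule applies.
So zedusf → zuzedusf.

zuzedusf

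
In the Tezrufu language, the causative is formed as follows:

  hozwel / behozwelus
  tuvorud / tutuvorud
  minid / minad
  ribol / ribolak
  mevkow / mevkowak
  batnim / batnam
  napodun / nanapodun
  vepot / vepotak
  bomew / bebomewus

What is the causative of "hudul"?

hozwel and ribol both end in -l yet inflect differently (behozwelus, ribolak), so the final letter is not what conditions the rule; the last vowel is.
"hudul" has last vowel 'u'. The stems whose last vowel is 'u' (tuvorud → tutuvorud, napodun → nanapodun) repeat the first consonant+vowel as a prefix.
The other patterns: stems whose last vowel is 'e' add be- … -us around the stem; stems whose last vowel is 'o' add -ak; stems whose last vowel is 'i' change the last vowel to 'a'.
So hudul → huhudul.

huhudul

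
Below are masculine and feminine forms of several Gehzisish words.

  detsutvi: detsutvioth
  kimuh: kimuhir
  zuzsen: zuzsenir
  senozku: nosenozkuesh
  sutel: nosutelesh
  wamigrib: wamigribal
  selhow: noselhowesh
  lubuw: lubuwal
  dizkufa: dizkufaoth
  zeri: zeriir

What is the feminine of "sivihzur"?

nosivihzuresh

detsutvi and zeri both end in -i yet inflect differently (detsutvioth, zeriir), so the final letter is not what conditions the rule; the first letter is.
"sivihzur" begins with s-. The stems beginning with s- (sutel → nosutelesh, selhow → noselhowesh, senozku → nosenozkuesh) add no- … -esh around the stem.
So sivihzur → nosivihzuresh.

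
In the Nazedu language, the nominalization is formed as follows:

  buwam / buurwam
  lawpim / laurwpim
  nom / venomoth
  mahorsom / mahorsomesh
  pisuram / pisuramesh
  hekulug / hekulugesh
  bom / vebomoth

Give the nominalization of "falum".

bom and buwam both end in -m yet inflect differently (vebomoth, buurwam), so the final letter is not what conditions the rule; the number of vowels is.
"falum" has 2 vowels. The stems with 2 vowels (buwam → buurwam, lawpim → laurwpim) insert -ur- after the first vowel.
The other patterns: stems with 1 vowel add ve- … -oth around the stem; stems with 3 vowels add -esh.
So falum → faurlum.

faurlum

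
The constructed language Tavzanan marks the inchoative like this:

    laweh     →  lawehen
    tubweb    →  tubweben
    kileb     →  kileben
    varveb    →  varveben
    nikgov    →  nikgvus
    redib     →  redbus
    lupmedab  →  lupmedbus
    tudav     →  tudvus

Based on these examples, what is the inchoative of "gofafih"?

gofafhus

"gofafih" has last vowel 'i'. The one such stem in the data (redib → redbus) deletes the last vowel and adds -us (as do nikgov, lupmedab), so the same rule applies.
The other pattern: stems whose last vowel is 'e' add -en.
So gofafih → gofafhus.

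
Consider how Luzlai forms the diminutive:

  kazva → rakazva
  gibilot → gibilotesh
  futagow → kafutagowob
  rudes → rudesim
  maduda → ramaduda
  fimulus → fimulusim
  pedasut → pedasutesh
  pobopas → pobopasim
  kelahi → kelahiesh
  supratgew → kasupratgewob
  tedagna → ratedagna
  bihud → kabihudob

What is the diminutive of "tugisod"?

fimulus and pedasut both have last vowel 'u' yet inflect differently (fimulusim, pedasutesh), so the last vowel is not what conditions the rule; the final letter is.
"tugisod" ends in -d. The one such stem in the data (bihud → kabihudob) adds ka- … -ob around the stem, so the same rule applies.
So tugisod → katugisodob.

katugisodob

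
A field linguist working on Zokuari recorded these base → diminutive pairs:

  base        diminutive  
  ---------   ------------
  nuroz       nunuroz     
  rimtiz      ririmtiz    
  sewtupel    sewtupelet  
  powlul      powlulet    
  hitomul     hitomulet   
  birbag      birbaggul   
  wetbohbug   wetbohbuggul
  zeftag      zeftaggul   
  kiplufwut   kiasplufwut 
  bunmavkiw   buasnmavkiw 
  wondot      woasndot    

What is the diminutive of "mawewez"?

mamawewez

powlul and wetbohbug both have last vowel 'u' yet inflect differently (powlulet, wetbohbuggul), so the last vowel is not what conditions the rule; the final letter is.
"mawewez" ends in -z. The stems ending in -z (nuroz → nunuroz, rimtiz → ririmtiz) repeat the first consonant+vowel as a prefix.
The other patterns: stems ending in -l add -et; stems ending in -g double the final consonant and add -ul; stems ending in -t or -w insert -as- after the first vowel.
So mawewez → mamawewez.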